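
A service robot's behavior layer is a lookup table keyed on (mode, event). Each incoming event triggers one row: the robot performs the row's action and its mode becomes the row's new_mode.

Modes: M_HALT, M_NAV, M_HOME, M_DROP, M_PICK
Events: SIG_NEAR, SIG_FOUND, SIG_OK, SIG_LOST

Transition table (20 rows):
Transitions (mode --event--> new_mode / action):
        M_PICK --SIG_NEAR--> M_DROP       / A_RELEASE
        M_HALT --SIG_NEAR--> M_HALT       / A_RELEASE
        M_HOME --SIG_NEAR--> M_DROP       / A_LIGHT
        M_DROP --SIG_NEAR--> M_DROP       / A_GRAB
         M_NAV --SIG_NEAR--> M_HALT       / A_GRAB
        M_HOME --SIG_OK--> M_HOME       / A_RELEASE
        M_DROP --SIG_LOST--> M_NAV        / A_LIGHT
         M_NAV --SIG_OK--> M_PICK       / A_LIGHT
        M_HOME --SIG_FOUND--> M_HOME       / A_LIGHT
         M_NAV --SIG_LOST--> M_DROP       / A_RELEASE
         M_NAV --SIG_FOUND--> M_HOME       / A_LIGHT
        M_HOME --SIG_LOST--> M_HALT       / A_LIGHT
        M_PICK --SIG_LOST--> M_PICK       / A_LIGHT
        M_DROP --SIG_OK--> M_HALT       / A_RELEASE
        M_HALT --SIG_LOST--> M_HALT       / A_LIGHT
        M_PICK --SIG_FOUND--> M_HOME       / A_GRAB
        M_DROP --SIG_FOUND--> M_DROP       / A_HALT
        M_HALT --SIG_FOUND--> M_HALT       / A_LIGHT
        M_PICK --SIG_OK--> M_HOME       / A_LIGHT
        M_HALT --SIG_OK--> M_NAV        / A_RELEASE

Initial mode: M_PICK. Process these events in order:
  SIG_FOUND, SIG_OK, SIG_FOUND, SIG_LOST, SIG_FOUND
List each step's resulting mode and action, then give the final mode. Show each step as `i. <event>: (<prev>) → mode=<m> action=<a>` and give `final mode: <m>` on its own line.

final mode: M_HALT

1. SIG_FOUND: (M_PICK) → mode=M_HOME action=A_GRAB
2. SIG_OK: (M_HOME) → mode=M_HOME action=A_RELEASE
3. SIG_FOUND: (M_HOME) → mode=M_HOME action=A_LIGHT
4. SIG_LOST: (M_HOME) → mode=M_HALT action=A_LIGHT
5. SIG_FOUND: (M_HALT) → mode=M_HALT action=A_LIGHT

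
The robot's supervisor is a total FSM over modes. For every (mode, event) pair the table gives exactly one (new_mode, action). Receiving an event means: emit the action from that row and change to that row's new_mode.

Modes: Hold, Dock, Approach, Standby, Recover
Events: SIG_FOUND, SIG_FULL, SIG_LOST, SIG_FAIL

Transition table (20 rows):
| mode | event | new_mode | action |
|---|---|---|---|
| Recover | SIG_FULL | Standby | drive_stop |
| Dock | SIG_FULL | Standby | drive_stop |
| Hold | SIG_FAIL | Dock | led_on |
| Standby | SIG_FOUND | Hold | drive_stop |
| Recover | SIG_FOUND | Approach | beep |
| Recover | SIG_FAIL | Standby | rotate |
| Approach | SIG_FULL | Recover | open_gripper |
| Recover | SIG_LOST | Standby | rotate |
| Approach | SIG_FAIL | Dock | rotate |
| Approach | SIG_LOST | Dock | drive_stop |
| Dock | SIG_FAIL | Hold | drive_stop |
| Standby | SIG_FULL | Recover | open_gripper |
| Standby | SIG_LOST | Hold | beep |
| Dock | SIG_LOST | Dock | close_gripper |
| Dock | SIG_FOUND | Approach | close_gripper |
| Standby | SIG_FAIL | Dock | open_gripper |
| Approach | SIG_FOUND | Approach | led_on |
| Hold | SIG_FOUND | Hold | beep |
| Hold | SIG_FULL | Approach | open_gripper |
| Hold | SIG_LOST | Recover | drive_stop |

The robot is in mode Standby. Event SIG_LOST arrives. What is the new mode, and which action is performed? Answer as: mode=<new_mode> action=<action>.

mode=Hold action=beep

current mode = Standby; filter table to that mode:
  (Standby, SIG_FOUND) → (Hold, drive_stop)
  (Standby, SIG_FULL) → (Recover, open_gripper)
  (Standby, SIG_LOST) → (Hold, beep)  ← event matches
  (Standby, SIG_FAIL) → (Dock, open_gripper)
event = SIG_LOST selects (Hold, beep)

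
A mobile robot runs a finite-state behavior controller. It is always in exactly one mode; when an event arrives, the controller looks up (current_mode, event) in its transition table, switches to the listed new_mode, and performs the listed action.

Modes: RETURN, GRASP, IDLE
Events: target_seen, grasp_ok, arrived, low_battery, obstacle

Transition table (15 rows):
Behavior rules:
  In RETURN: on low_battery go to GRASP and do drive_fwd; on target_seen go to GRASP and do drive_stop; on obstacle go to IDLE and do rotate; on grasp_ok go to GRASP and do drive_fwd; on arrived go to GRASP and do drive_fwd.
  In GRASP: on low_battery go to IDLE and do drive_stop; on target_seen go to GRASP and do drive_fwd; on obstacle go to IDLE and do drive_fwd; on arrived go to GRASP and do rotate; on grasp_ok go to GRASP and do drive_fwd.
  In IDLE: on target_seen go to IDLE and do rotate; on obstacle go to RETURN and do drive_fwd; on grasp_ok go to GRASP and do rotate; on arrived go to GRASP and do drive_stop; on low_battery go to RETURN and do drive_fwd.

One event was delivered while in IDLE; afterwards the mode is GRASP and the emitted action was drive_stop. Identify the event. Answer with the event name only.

try target_seen: (IDLE, target_seen) → (IDLE, rotate)
try grasp_ok: (IDLE, grasp_ok) → (GRASP, rotate)
try arrived: (IDLE, arrived) → (GRASP, drive_stop)  ← matches
try low_battery: (IDLE, low_battery) → (RETURN, drive_fwd)
try obstacle: (IDLE, obstacle) → (RETURN, drive_fwd)

arrived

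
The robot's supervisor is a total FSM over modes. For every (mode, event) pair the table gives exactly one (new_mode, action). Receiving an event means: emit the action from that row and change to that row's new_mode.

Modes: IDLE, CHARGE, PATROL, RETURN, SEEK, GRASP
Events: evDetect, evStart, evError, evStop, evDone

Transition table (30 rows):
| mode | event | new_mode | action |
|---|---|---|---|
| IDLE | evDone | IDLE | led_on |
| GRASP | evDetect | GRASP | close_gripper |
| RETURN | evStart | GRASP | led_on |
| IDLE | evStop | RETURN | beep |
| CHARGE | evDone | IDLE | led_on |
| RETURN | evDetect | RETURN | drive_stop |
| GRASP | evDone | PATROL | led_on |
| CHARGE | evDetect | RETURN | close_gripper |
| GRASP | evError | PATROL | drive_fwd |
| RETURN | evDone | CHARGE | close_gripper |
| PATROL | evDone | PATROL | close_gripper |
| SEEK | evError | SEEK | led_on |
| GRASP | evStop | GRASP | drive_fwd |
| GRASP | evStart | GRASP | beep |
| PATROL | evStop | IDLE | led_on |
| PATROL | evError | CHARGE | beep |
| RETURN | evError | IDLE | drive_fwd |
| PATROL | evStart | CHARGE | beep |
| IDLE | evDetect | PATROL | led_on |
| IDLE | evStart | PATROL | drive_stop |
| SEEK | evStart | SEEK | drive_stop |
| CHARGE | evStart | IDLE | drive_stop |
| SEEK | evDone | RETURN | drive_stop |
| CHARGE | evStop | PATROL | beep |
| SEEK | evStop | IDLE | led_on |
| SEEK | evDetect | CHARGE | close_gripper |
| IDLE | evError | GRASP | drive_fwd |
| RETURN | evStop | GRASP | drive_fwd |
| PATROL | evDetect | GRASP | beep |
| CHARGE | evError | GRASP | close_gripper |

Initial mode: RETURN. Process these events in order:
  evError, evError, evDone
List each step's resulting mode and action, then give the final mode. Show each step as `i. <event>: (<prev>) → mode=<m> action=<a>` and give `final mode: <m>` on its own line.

final mode: PATROL

1. evError: (RETURN) → mode=IDLE action=drive_fwd
2. evError: (IDLE) → mode=GRASP action=drive_fwd
3. evDone: (GRASP) → mode=PATROL action=led_on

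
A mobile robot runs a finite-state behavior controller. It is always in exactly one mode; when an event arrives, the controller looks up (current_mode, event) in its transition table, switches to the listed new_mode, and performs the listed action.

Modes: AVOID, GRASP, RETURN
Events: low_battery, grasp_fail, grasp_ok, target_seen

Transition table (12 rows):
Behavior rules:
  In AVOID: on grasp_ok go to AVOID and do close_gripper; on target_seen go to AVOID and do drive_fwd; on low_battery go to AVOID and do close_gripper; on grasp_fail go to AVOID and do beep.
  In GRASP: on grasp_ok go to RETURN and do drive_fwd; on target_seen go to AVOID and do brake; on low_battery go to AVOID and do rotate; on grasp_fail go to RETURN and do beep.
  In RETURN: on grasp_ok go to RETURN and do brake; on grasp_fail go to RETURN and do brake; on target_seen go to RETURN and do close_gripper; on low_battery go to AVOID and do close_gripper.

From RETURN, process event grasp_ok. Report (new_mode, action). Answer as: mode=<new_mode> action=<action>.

current mode = RETURN; filter table to that mode:
  (RETURN, grasp_ok) → (RETURN, brake)  ← event matches
  (RETURN, grasp_fail) → (RETURN, brake)
  (RETURN, target_seen) → (RETURN, close_gripper)
  (RETURN, low_battery) → (AVOID, close_gripper)
event = grasp_ok selects (RETURN, brake)

mode=RETURN action=brake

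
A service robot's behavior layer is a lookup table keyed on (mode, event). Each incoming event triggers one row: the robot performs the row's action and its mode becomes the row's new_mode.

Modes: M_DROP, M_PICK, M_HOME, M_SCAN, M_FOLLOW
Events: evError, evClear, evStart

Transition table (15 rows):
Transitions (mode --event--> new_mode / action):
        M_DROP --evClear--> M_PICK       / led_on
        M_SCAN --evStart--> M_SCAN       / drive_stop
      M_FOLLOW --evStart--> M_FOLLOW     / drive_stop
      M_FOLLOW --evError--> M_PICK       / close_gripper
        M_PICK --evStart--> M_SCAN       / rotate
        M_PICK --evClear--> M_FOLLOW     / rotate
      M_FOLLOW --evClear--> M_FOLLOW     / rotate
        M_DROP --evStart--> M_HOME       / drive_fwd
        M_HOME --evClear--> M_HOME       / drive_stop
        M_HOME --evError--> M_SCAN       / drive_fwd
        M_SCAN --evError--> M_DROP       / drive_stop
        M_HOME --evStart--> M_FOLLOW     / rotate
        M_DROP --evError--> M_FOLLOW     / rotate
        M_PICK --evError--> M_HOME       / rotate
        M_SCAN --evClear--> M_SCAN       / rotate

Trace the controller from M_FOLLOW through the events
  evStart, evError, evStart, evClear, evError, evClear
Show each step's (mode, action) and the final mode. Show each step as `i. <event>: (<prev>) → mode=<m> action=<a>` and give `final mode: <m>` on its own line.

1. evStart: (M_FOLLOW) → mode=M_FOLLOW action=drive_stop
2. evError: (M_FOLLOW) → mode=M_PICK action=close_gripper
3. evStart: (M_PICK) → mode=M_SCAN action=rotate
4. evClear: (M_SCAN) → mode=M_SCAN action=rotate
5. evError: (M_SCAN) → mode=M_DROP action=drive_stop
6. evClear: (M_DROP) → mode=M_PICK action=led_on

final mode: M_PICK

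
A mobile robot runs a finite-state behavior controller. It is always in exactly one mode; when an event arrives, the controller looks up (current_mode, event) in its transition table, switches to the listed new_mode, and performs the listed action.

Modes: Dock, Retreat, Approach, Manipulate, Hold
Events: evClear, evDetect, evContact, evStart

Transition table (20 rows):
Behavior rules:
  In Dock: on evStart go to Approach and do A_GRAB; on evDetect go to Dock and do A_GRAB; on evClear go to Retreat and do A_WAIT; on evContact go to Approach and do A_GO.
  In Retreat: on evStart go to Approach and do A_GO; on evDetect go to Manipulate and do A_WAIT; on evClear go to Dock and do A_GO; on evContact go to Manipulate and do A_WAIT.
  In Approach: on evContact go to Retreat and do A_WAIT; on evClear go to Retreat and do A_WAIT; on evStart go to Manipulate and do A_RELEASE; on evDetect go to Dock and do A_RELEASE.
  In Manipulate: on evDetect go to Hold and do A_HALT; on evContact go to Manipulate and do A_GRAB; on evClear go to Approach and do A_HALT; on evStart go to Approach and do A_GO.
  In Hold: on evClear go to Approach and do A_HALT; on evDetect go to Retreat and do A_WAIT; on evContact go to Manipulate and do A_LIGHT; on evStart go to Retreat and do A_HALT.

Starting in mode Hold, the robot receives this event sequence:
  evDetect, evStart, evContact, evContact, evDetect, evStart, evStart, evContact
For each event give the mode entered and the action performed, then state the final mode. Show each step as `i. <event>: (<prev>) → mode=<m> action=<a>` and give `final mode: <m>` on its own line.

final mode: Retreat

1. evDetect: (Hold) → mode=Retreat action=A_WAIT
2. evStart: (Retreat) → mode=Approach action=A_GO
3. evContact: (Approach) → mode=Retreat action=A_WAIT
4. evContact: (Retreat) → mode=Manipulate action=A_WAIT
5. evDetect: (Manipulate) → mode=Hold action=A_HALT
6. evStart: (Hold) → mode=Retreat action=A_HALT
7. evStart: (Retreat) → mode=Approach action=A_GO
8. evContact: (Approach) → mode=Retreat action=A_WAIT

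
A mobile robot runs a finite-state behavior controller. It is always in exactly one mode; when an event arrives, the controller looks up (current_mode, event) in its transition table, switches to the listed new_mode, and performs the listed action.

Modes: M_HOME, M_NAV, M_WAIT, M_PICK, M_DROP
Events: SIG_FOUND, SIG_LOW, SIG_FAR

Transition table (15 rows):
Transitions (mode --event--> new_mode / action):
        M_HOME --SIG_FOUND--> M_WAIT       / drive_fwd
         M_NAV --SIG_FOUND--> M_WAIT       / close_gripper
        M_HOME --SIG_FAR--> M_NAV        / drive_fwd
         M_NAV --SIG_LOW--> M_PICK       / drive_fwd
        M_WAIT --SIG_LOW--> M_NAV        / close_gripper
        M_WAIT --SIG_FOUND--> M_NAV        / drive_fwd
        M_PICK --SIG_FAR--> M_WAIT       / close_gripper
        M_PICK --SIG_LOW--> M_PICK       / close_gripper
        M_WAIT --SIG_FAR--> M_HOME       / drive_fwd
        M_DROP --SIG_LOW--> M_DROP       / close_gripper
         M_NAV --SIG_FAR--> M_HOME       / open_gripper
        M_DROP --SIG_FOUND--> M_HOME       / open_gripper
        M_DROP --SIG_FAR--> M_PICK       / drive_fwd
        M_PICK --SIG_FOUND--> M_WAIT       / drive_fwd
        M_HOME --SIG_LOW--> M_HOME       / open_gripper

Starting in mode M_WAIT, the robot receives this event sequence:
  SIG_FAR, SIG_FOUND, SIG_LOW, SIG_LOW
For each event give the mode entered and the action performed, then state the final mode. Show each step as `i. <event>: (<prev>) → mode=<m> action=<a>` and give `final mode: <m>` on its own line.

1. SIG_FAR: (M_WAIT) → mode=M_HOME action=drive_fwd
2. SIG_FOUND: (M_HOME) → mode=M_WAIT action=drive_fwd
3. SIG_LOW: (M_WAIT) → mode=M_NAV action=close_gripper
4. SIG_LOW: (M_NAV) → mode=M_PICK action=drive_fwd

final mode: M_PICK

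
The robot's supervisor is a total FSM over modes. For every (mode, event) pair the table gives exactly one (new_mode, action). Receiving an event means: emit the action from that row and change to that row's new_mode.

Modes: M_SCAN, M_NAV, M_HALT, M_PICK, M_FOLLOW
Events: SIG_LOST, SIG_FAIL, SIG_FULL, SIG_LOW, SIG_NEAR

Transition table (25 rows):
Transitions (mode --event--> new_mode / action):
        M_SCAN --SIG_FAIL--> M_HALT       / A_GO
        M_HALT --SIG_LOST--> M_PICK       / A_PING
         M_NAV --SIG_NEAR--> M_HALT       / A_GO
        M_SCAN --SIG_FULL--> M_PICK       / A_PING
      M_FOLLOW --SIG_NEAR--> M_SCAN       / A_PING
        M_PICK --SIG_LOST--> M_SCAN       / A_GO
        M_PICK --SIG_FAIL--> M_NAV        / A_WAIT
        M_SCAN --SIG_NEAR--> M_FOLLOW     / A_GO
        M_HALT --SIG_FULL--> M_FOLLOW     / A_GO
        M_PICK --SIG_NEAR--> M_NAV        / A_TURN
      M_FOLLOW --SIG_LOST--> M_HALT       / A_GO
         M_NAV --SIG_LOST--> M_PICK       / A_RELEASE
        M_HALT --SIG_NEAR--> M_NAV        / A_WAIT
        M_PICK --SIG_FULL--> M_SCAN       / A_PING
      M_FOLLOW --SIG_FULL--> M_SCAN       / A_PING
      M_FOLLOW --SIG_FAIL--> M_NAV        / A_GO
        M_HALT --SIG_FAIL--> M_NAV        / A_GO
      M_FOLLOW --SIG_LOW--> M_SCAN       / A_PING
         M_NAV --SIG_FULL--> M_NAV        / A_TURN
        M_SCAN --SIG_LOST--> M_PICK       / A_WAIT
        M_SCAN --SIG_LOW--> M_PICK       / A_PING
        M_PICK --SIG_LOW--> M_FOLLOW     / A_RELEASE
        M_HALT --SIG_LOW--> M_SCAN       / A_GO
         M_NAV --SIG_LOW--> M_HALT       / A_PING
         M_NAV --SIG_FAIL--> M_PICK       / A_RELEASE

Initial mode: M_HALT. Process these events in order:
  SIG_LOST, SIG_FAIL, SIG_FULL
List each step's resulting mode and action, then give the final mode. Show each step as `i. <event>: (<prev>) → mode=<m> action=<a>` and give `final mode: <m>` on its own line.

1. SIG_LOST: (M_HALT) → mode=M_PICK action=A_PING
2. SIG_FAIL: (M_PICK) → mode=M_NAV action=A_WAIT
3. SIG_FULL: (M_NAV) → mode=M_NAV action=A_TURN

final mode: M_NAV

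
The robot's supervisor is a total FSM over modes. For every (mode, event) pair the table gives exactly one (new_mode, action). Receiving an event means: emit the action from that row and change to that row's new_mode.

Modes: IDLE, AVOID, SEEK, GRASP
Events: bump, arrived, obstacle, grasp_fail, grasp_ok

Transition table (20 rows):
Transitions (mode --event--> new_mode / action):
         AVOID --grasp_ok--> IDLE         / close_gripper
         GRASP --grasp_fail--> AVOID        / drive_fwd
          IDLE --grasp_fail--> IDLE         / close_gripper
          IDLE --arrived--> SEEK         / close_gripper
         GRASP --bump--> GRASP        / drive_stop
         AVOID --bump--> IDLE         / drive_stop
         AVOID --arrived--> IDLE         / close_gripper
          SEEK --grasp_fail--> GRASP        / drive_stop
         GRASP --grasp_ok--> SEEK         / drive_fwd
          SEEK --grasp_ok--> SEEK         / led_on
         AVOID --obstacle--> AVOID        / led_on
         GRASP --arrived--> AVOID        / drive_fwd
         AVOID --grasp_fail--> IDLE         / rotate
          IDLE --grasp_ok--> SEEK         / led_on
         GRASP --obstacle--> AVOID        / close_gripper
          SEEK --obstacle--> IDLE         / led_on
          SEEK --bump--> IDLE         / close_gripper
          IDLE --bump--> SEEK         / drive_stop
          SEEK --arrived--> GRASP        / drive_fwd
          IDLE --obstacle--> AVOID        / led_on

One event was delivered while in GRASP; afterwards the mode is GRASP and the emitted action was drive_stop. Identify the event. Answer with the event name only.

bump

try bump: (GRASP, bump) → (GRASP, drive_stop)  ← matches
try arrived: (GRASP, arrived) → (AVOID, drive_fwd)
try obstacle: (GRASP, obstacle) → (AVOID, close_gripper)
try grasp_fail: (GRASP, grasp_fail) → (AVOID, drive_fwd)
try grasp_ok: (GRASP, grasp_ok) → (SEEK, drive_fwd)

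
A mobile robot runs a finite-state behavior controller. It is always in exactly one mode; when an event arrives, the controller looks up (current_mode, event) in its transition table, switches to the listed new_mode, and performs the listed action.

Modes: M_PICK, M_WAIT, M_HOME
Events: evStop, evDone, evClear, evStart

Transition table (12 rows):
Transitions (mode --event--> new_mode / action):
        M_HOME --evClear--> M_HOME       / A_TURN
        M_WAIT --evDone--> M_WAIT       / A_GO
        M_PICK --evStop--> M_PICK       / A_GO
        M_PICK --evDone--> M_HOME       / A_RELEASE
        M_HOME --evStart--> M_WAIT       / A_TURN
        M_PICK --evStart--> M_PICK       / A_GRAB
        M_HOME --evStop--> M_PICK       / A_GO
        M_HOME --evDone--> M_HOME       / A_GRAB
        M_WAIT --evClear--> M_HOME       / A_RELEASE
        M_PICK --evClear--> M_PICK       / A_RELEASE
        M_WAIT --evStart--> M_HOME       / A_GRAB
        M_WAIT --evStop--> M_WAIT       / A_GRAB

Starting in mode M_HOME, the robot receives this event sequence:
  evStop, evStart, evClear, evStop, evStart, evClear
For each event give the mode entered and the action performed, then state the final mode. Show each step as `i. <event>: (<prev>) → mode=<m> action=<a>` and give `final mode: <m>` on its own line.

1. evStop: (M_HOME) → mode=M_PICK action=A_GO
2. evStart: (M_PICK) → mode=M_PICK action=A_GRAB
3. evClear: (M_PICK) → mode=M_PICK action=A_RELEASE
4. evStop: (M_PICK) → mode=M_PICK action=A_GO
5. evStart: (M_PICK) → mode=M_PICK action=A_GRAB
6. evClear: (M_PICK) → mode=M_PICK action=A_RELEASE

final mode: M_PICK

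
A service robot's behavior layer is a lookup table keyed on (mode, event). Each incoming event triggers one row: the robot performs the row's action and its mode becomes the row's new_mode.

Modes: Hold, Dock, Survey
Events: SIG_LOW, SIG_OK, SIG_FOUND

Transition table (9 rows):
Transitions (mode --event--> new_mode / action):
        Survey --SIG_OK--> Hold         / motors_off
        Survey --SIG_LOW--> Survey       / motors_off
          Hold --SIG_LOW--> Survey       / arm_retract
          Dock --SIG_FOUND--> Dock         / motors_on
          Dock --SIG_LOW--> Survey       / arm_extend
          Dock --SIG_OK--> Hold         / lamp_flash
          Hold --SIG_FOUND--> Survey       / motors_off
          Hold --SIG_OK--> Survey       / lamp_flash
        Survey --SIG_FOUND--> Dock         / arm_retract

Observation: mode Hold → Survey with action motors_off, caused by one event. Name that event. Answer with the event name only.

SIG_FOUND

try SIG_LOW: (Hold, SIG_LOW) → (Survey, arm_retract)
try SIG_OK: (Hold, SIG_OK) → (Survey, lamp_flash)
try SIG_FOUND: (Hold, SIG_FOUND) → (Survey, motors_off)  ← matches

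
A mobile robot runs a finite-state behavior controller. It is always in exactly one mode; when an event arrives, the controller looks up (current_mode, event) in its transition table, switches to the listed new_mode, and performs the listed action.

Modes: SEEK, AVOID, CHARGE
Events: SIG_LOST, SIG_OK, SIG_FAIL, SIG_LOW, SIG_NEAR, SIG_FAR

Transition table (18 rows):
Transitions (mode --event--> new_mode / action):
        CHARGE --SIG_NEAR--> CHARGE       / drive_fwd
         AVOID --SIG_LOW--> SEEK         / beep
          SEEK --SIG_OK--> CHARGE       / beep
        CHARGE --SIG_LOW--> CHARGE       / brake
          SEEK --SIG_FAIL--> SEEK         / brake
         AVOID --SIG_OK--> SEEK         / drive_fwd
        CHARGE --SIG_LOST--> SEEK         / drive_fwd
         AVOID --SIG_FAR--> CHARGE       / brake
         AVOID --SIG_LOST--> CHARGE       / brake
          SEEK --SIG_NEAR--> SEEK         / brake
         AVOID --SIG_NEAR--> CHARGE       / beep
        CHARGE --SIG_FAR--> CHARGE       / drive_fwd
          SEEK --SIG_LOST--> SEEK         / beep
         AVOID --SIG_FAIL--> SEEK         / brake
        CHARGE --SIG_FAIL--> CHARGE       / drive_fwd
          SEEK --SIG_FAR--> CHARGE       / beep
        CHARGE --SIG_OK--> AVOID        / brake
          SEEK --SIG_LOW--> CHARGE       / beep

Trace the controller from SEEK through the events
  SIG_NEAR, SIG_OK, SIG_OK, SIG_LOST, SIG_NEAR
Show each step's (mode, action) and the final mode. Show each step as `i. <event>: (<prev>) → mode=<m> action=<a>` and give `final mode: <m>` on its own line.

1. SIG_NEAR: (SEEK) → mode=SEEK action=brake
2. SIG_OK: (SEEK) → mode=CHARGE action=beep
3. SIG_OK: (CHARGE) → mode=AVOID action=brake
4. SIG_LOST: (AVOID) → mode=CHARGE action=brake
5. SIG_NEAR: (CHARGE) → mode=CHARGE action=drive_fwd

final mode: CHARGE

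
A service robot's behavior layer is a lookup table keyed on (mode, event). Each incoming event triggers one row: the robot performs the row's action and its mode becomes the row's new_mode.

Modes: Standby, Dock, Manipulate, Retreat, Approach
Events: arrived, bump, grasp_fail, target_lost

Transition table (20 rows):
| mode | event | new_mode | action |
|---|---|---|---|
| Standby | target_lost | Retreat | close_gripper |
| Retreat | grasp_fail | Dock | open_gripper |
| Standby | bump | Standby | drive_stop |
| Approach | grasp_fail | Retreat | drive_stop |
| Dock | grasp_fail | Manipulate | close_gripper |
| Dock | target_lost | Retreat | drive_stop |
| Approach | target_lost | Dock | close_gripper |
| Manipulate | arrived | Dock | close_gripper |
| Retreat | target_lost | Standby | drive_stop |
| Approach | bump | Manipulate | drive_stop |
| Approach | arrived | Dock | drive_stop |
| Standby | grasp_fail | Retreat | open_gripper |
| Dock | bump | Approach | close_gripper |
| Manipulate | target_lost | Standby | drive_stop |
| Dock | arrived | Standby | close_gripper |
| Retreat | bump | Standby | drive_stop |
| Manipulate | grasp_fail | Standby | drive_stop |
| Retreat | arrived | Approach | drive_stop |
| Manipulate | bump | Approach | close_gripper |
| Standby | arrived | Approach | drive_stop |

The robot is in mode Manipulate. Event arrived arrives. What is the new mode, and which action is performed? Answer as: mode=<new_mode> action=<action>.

current mode = Manipulate; filter table to that mode:
  (Manipulate, arrived) → (Dock, close_gripper)  ← event matches
  (Manipulate, target_lost) → (Standby, drive_stop)
  (Manipulate, grasp_fail) → (Standby, drive_stop)
  (Manipulate, bump) → (Approach, close_gripper)
event = arrived selects (Dock, close_gripper)

mode=Dock action=close_gripper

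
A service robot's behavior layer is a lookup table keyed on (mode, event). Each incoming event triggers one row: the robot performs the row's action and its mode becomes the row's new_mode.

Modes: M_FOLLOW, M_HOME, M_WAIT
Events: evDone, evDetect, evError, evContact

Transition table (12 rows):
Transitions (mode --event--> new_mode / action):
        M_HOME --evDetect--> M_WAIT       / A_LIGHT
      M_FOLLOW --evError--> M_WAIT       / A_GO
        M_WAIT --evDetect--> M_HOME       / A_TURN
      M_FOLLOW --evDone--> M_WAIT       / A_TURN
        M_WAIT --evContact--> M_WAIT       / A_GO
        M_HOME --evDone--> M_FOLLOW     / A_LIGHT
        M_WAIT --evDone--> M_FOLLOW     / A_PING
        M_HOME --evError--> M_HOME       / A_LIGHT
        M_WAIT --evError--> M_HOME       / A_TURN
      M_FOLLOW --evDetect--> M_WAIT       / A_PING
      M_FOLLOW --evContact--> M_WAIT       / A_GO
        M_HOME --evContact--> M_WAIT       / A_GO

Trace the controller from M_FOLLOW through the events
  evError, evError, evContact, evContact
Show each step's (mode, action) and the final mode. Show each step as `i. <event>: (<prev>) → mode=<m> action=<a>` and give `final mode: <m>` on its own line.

final mode: M_WAIT

1. evError: (M_FOLLOW) → mode=M_WAIT action=A_GO
2. evError: (M_WAIT) → mode=M_HOME action=A_TURN
3. evContact: (M_HOME) → mode=M_WAIT action=A_GO
4. evContact: (M_WAIT) → mode=M_WAIT action=A_GO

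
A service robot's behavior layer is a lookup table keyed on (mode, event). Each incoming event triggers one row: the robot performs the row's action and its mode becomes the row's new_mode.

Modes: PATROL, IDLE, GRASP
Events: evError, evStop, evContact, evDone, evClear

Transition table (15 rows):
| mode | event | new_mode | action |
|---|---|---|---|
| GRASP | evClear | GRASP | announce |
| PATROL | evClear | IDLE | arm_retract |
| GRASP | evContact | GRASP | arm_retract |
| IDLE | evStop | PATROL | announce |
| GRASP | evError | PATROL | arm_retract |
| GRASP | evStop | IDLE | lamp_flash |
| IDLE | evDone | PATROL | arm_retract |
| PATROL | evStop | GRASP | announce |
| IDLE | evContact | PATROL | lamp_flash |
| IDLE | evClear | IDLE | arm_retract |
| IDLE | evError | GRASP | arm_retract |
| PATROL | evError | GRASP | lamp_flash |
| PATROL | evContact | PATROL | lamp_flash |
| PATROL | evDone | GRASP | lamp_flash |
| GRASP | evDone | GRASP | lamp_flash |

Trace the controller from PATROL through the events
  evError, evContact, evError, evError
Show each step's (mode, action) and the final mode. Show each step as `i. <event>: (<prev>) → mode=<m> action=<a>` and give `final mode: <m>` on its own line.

final mode: GRASP

1. evError: (PATROL) → mode=GRASP action=lamp_flash
2. evContact: (GRASP) → mode=GRASP action=arm_retract
3. evError: (GRASP) → mode=PATROL action=arm_retract
4. evError: (PATROL) → mode=GRASP action=lamp_flash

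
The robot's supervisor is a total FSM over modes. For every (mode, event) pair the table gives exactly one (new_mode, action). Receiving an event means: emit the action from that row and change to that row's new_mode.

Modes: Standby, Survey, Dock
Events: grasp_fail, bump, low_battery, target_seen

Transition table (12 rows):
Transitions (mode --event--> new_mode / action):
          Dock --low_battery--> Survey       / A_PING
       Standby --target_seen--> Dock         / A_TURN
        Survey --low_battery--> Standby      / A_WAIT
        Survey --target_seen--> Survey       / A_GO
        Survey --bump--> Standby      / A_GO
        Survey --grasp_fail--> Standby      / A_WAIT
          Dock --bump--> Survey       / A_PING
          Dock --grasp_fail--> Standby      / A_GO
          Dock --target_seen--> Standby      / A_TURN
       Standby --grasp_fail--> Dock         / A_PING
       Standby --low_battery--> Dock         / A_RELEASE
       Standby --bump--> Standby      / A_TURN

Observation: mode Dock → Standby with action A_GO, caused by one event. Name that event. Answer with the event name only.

try grasp_fail: (Dock, grasp_fail) → (Standby, A_GO)  ← matches
try bump: (Dock, bump) → (Survey, A_PING)
try low_battery: (Dock, low_battery) → (Survey, A_PING)
try target_seen: (Dock, target_seen) → (Standby, A_TURN)

grasp_fail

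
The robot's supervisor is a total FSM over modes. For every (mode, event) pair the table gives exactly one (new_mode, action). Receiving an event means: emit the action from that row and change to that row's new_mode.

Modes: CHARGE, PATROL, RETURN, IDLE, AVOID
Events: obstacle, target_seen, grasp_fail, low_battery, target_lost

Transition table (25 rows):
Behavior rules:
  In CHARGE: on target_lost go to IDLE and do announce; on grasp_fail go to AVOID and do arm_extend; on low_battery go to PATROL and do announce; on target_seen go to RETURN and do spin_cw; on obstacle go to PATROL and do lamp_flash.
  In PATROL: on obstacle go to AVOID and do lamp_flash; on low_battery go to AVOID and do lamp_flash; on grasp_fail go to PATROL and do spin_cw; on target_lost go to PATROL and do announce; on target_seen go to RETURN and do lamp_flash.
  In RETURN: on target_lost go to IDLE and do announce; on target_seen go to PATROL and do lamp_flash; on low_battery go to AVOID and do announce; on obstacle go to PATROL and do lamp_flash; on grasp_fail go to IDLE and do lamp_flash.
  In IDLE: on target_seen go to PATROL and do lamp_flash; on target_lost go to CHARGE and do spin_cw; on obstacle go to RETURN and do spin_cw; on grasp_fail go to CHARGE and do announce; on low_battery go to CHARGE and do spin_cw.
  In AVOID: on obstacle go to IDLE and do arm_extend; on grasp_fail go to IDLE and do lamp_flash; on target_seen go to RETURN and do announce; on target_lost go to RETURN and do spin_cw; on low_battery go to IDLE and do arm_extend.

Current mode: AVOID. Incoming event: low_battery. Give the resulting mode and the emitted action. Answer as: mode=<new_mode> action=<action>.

mode=IDLE action=arm_extend

current mode = AVOID; filter table to that mode:
  (AVOID, obstacle) → (IDLE, arm_extend)
  (AVOID, grasp_fail) → (IDLE, lamp_flash)
  (AVOID, target_seen) → (RETURN, announce)
  (AVOID, target_lost) → (RETURN, spin_cw)
  (AVOID, low_battery) → (IDLE, arm_extend)  ← event matches
event = low_battery selects (IDLE, arm_extend)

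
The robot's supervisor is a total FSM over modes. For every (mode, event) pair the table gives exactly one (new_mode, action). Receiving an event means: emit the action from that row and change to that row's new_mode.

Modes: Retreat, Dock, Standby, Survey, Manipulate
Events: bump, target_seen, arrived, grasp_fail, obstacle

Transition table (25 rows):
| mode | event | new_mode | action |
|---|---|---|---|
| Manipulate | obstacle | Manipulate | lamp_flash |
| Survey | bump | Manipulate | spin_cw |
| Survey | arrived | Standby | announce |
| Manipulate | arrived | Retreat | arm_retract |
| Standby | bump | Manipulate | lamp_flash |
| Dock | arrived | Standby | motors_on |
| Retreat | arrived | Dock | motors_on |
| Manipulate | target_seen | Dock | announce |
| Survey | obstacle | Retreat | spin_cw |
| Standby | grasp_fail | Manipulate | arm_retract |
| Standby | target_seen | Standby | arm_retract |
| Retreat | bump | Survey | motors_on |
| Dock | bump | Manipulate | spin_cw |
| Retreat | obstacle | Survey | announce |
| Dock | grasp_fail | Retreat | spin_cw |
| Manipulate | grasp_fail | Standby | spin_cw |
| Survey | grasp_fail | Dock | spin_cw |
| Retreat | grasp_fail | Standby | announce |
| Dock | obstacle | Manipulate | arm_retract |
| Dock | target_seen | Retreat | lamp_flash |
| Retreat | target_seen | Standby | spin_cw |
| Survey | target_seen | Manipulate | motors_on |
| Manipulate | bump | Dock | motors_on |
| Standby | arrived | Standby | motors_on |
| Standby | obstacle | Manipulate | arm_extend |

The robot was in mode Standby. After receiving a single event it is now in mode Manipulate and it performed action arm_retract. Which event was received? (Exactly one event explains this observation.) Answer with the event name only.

try bump: (Standby, bump) → (Manipulate, lamp_flash)
try target_seen: (Standby, target_seen) → (Standby, arm_retract)
try arrived: (Standby, arrived) → (Standby, motors_on)
try grasp_fail: (Standby, grasp_fail) → (Manipulate, arm_retract)  ← matches
try obstacle: (Standby, obstacle) → (Manipulate, arm_extend)

grasp_fail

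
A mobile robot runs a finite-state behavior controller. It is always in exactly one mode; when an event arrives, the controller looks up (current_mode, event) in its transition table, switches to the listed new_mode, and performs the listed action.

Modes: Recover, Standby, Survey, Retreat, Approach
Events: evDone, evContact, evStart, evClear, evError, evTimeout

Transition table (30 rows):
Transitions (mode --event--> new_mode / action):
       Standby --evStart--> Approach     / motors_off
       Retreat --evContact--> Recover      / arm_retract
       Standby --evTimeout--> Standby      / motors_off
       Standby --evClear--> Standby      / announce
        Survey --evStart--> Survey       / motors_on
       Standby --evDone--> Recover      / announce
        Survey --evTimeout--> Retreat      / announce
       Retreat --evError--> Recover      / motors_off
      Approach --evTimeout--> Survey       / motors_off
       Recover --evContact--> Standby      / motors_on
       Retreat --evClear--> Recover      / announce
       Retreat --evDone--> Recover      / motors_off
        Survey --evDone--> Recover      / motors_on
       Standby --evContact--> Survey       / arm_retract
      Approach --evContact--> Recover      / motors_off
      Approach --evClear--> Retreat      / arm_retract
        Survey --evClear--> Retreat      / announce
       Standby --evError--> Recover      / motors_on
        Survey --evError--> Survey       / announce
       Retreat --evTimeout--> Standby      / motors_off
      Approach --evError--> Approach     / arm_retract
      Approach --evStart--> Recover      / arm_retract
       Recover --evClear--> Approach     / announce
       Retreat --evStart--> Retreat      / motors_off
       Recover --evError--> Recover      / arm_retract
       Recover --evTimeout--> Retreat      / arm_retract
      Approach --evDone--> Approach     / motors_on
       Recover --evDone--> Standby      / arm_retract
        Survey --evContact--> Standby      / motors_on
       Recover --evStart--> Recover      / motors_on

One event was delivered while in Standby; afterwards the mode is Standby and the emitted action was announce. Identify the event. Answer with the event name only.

try evDone: (Standby, evDone) → (Recover, announce)
try evContact: (Standby, evContact) → (Survey, arm_retract)
try evStart: (Standby, evStart) → (Approach, motors_off)
try evClear: (Standby, evClear) → (Standby, announce)  ← matches
try evError: (Standby, evError) → (Recover, motors_on)
try evTimeout: (Standby, evTimeout) → (Standby, motors_off)

evClear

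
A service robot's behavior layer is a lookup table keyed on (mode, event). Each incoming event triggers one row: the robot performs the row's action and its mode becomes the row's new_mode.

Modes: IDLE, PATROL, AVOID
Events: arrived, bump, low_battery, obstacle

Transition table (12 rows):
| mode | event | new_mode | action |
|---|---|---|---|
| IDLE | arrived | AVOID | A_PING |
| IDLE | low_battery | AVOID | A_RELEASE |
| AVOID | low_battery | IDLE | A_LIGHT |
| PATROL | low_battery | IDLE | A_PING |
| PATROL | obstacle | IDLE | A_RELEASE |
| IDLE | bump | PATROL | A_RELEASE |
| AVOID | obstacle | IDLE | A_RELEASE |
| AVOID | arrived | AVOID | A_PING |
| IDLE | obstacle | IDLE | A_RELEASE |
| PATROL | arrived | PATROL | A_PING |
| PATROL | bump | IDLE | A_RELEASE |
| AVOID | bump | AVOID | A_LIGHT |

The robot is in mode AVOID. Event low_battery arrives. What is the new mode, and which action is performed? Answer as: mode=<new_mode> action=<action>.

mode=IDLE action=A_LIGHT

current mode = AVOID; filter table to that mode:
  (AVOID, low_battery) → (IDLE, A_LIGHT)  ← event matches
  (AVOID, obstacle) → (IDLE, A_RELEASE)
  (AVOID, arrived) → (AVOID, A_PING)
  (AVOID, bump) → (AVOID, A_LIGHT)
event = low_battery selects (IDLE, A_LIGHT)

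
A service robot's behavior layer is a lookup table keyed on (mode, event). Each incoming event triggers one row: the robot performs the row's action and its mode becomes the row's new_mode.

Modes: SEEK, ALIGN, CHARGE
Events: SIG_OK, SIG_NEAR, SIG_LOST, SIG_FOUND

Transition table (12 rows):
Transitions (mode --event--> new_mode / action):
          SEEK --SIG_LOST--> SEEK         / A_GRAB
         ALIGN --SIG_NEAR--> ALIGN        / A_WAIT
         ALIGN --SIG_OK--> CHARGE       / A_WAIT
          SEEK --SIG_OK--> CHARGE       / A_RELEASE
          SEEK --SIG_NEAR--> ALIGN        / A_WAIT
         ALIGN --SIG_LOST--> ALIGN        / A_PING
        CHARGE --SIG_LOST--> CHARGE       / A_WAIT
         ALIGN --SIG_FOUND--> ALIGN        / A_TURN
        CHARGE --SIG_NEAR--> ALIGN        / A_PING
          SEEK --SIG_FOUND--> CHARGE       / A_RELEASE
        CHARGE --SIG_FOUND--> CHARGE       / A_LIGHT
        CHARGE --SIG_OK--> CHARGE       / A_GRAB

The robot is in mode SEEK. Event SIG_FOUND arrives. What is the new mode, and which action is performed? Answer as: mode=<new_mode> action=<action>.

mode=CHARGE action=A_RELEASE

current mode = SEEK; filter table to that mode:
  (SEEK, SIG_LOST) → (SEEK, A_GRAB)
  (SEEK, SIG_OK) → (CHARGE, A_RELEASE)
  (SEEK, SIG_NEAR) → (ALIGN, A_WAIT)
  (SEEK, SIG_FOUND) → (CHARGE, A_RELEASE)  ← event matches
event = SIG_FOUND selects (CHARGE, A_RELEASE)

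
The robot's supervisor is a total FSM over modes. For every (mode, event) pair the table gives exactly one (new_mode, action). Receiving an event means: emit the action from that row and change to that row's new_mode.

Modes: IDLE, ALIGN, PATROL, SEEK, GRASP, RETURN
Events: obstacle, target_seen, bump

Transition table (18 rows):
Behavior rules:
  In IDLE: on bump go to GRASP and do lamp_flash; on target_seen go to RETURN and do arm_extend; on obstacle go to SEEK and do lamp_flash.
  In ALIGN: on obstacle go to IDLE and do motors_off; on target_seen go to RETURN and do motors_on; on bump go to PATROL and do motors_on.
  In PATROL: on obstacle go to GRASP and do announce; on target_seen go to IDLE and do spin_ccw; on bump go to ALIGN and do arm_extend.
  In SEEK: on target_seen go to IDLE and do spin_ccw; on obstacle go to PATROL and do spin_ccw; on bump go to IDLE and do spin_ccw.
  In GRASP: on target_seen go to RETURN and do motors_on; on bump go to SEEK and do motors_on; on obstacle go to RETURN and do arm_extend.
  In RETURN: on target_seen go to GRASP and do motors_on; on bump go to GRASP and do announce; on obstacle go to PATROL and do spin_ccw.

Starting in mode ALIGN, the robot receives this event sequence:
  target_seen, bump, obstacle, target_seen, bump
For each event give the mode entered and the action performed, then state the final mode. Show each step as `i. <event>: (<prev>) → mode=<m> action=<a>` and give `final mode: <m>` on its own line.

1. target_seen: (ALIGN) → mode=RETURN action=motors_on
2. bump: (RETURN) → mode=GRASP action=announce
3. obstacle: (GRASP) → mode=RETURN action=arm_extend
4. target_seen: (RETURN) → mode=GRASP action=motors_on
5. bump: (GRASP) → mode=SEEK action=motors_on

final mode: SEEK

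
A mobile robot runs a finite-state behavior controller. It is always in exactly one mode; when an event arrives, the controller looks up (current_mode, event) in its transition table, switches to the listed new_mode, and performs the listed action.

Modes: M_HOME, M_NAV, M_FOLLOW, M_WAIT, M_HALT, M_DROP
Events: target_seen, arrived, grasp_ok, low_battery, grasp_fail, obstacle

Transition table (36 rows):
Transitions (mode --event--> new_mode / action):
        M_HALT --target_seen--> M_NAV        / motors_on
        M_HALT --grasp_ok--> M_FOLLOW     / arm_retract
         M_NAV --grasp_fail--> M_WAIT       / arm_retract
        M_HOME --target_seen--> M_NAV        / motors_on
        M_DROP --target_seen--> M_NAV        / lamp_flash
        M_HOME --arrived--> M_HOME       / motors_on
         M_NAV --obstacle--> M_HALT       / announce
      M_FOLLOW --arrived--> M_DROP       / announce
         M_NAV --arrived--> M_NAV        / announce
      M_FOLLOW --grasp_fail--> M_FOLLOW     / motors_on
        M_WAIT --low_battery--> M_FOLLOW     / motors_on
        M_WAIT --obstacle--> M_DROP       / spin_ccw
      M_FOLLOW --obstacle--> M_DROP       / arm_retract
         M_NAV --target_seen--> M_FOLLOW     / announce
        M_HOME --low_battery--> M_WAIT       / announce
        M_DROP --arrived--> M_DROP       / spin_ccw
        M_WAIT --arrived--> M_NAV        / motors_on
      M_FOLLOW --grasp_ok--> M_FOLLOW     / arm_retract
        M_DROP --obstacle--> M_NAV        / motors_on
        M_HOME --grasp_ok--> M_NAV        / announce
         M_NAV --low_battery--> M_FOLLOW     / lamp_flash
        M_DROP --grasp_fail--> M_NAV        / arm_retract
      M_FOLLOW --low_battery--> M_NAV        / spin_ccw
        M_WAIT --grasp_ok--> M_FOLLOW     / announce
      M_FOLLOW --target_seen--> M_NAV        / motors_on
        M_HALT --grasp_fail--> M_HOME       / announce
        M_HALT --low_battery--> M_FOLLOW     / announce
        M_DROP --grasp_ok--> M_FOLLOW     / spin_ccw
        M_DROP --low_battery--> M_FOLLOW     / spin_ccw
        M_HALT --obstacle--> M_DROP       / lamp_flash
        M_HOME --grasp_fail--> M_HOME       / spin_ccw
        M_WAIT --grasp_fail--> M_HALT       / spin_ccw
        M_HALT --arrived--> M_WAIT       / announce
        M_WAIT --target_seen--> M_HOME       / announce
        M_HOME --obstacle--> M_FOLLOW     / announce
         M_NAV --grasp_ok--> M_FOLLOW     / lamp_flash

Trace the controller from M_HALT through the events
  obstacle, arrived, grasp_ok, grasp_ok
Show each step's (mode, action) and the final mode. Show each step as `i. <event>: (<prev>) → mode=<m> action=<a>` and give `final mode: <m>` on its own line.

final mode: M_FOLLOW

1. obstacle: (M_HALT) → mode=M_DROP action=lamp_flash
2. arrived: (M_DROP) → mode=M_DROP action=spin_ccw
3. grasp_ok: (M_DROP) → mode=M_FOLLOW action=spin_ccw
4. grasp_ok: (M_FOLLOW) → mode=M_FOLLOW action=arm_retract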